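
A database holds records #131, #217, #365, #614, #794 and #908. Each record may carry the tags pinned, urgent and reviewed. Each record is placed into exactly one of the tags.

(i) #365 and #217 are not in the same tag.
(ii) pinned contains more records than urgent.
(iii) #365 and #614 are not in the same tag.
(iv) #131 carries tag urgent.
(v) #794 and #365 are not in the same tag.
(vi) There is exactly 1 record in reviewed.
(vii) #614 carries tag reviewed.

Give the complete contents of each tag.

pinned = {#217, #794, #908}; urgent = {#131, #365}; reviewed = {#614}

From (iv): #131 ∈ urgent.
From (vii): #614 ∈ reviewed.
(iii): #365 ∉ reviewed.
(vi): reviewed already has 1, so the rest are out.
Suppose #217 ∉ pinned: no assignment then satisfies all the clues, so #217 ∈ pinned.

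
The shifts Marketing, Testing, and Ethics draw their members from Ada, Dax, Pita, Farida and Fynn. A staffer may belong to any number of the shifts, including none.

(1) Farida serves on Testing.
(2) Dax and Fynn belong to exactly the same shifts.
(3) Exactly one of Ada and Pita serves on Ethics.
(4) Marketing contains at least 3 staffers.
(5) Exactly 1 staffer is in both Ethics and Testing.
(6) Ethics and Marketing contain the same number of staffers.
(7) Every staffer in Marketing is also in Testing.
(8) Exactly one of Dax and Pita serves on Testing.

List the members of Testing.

Testing = {Ada, Farida, Pita}

From (1): Farida ∈ Testing.
Suppose Ada ∉ Testing: no assignment then satisfies all the clues, so Ada ∈ Testing.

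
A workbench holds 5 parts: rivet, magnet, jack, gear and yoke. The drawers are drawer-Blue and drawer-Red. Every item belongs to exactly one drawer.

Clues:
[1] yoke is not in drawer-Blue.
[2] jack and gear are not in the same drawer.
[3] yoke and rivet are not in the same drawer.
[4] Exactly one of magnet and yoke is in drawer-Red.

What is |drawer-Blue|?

3

From (1): yoke ∉ drawer-Blue.
Only one drawer left: yoke ∈ drawer-Red.
(3): rivet ∉ drawer-Red.
(4) (exactly one): magnet ∉ drawer-Red.
Only one drawer left: rivet ∈ drawer-Blue.
Only one drawer left: magnet ∈ drawer-Blue.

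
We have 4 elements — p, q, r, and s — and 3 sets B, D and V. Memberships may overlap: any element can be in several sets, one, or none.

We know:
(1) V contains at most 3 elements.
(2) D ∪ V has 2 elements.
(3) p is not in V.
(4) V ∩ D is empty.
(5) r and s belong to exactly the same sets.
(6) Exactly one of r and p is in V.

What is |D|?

0

From (3): p ∉ V.
(6) (exactly one): r ∈ V.
(4) (disjoint): r ∉ D.
(5): s matches r: s ∉ D.
(5): s matches r: s ∈ V.
Suppose p ∈ D: no assignment then satisfies all the clues, so p ∉ D.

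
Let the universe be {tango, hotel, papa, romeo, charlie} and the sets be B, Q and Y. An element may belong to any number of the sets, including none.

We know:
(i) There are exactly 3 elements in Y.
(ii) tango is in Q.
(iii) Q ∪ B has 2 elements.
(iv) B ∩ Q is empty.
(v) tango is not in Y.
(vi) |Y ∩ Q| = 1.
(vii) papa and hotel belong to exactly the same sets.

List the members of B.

B = {}

From (ii): tango ∈ Q.
From (v): tango ∉ Y.
(iv) (disjoint): tango ∉ B.
Suppose hotel ∈ B: no assignment then satisfies all the clues, so hotel ∉ B.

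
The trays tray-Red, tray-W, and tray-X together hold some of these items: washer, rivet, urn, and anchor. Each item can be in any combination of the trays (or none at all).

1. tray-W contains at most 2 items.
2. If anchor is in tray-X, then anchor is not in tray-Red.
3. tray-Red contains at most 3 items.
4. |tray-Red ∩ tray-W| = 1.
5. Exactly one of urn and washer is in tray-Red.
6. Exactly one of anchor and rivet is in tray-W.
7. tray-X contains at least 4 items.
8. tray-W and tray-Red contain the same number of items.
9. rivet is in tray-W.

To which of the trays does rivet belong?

From (9): rivet ∈ tray-W.
(6) (exactly one): anchor ∉ tray-W.
(7): only 4 candidates remain for tray-X, so all are in.
(2): anchor ∉ tray-Red.
Suppose rivet ∉ tray-Red: no assignment then satisfies all the clues, so rivet ∈ tray-Red.

rivet: tray-Red, tray-W, tray-X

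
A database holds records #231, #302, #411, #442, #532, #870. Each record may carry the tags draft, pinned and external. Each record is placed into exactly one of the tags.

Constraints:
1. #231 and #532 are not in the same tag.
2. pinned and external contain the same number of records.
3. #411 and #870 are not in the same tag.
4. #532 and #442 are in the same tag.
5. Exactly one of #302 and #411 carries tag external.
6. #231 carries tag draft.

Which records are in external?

From (6): #231 ∈ draft.
(1): #532 ∉ draft.
(4): #442 matches #532: #442 ∉ draft.
Suppose #302 ∉ external: no assignment then satisfies all the clues, so #302 ∈ external.

external = {#302, #870}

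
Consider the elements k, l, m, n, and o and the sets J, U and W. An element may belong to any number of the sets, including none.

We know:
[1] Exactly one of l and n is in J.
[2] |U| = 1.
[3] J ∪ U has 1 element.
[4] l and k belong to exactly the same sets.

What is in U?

U = {n}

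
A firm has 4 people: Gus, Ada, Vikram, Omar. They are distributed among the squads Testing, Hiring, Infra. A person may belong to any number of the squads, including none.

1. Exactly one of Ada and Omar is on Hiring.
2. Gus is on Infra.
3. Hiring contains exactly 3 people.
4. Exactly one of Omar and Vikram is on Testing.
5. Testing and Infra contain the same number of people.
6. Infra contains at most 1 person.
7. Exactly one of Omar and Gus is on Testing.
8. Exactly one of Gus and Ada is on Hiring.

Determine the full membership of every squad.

Testing = {Omar}; Hiring = {Gus, Omar, Vikram}; Infra = {Gus}

From (2): Gus ∈ Infra.
(6): Infra already has 1, so the rest are out.
Suppose Gus ∈ Testing: no assignment then satisfies all the clues, so Gus ∉ Testing.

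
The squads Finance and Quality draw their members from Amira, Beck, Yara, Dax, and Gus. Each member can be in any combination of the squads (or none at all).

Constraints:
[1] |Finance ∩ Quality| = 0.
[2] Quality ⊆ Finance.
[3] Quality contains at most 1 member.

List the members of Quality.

Quality = {}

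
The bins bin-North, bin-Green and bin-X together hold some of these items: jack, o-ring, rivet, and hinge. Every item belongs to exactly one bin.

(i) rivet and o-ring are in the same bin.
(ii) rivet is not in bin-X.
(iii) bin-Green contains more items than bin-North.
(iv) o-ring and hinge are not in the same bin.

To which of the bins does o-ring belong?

From (ii): rivet ∉ bin-X.
(i): o-ring matches rivet: o-ring ∉ bin-X.
Suppose o-ring ∈ bin-North: no assignment then satisfies all the clues, so o-ring ∉ bin-North.

o-ring: bin-Green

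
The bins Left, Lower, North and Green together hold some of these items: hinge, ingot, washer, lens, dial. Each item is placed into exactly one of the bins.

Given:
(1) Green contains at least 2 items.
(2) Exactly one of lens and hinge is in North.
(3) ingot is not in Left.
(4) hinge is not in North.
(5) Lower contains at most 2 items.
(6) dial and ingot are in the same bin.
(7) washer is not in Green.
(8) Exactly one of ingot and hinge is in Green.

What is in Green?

From (3): ingot ∉ Left.
From (4): hinge ∉ North.
From (7): washer ∉ Green.
(2) (exactly one): lens ∈ North.
(6): dial matches ingot: dial ∉ Left.
Suppose hinge ∈ Green: no assignment then satisfies all the clues, so hinge ∉ Green.

Green = {dial, ingot}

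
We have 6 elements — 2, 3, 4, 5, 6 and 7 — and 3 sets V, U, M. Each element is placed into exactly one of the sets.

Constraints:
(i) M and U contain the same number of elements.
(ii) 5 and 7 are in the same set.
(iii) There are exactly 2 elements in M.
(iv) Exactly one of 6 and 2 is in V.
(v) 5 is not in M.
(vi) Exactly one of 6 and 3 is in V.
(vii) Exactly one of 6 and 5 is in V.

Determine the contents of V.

V = {4, 6}

From (v): 5 ∉ M.
(ii): 7 matches 5: 7 ∉ M.
Suppose 2 ∈ V: no assignment then satisfies all the clues, so 2 ∉ V.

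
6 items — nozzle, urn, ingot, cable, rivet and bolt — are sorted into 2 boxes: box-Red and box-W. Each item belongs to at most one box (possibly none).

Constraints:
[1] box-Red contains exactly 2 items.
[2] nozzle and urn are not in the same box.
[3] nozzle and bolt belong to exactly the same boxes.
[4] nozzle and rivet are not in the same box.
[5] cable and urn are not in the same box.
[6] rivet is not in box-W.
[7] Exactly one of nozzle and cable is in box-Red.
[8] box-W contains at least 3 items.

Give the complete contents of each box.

box-Red = {cable, rivet}; box-W = {bolt, ingot, nozzle}

From (6): rivet ∉ box-W.
Suppose nozzle ∈ box-Red: no assignment then satisfies all the clues, so nozzle ∉ box-Red.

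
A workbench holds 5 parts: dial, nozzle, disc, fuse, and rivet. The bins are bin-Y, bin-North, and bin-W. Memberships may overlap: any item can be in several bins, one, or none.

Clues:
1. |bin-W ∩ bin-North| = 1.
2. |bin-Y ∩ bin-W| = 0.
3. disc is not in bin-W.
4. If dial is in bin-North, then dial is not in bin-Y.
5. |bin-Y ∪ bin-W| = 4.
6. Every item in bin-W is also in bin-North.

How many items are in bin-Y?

3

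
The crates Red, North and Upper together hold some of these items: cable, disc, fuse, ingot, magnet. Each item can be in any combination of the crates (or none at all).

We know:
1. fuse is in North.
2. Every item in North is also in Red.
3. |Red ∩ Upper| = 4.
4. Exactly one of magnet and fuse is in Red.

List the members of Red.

Red = {cable, disc, fuse, ingot}

From (1): fuse ∈ North.
(2) with fuse ∈ North: fuse ∈ Red.
(4) (exactly one): magnet ∉ Red.
(2) contrapositive: magnet ∉ North.
Suppose cable ∉ Red: no assignment then satisfies all the clues, so cable ∈ Red.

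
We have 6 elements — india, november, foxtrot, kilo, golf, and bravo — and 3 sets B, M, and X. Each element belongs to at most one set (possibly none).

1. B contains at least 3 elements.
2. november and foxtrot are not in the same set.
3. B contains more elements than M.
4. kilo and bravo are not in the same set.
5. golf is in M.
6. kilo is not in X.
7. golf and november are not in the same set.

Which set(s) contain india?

From (5): golf ∈ M.
From (6): kilo ∉ X.
(7): november ∉ M.
Suppose india ∉ B: no assignment then satisfies all the clues, so india ∈ B.

india: B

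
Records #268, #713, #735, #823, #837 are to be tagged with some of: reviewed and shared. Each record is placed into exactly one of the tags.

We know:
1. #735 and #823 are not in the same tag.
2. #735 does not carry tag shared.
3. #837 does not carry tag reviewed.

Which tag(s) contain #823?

#823: shared

From (2): #735 ∉ shared.
From (3): #837 ∉ reviewed.
Only one tag left: #735 ∈ reviewed.
Only one tag left: #837 ∈ shared.
(1): #823 ∉ reviewed.
Only one tag left: #823 ∈ shared.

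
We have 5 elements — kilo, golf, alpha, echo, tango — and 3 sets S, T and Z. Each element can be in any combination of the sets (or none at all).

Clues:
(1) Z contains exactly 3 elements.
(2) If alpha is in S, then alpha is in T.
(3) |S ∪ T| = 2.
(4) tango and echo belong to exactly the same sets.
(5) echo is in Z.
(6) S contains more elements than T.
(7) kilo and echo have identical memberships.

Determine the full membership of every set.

S = {alpha, golf}; T = {alpha}; Z = {echo, kilo, tango}

From (5): echo ∈ Z.
(4): tango matches echo: tango ∈ Z.
(7): kilo matches echo: kilo ∈ Z.
(1): Z already has 3, so the rest are out.
Suppose kilo ∈ S: no assignment then satisfies all the clues, so kilo ∉ S.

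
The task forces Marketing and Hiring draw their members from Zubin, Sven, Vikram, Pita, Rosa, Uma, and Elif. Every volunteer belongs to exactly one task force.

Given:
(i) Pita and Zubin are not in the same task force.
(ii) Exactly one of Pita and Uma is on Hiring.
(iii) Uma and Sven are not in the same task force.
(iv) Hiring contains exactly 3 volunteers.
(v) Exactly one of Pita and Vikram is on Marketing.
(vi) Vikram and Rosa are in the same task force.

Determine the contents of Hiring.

Hiring = {Elif, Pita, Sven}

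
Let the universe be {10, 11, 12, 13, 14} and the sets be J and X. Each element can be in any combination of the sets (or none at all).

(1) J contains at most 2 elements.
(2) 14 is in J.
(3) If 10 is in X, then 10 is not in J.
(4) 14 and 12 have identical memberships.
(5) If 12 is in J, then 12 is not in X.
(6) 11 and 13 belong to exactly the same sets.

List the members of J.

J = {12, 14}

From (2): 14 ∈ J.
(4): 12 matches 14: 12 ∈ J.
(5): 12 ∉ X.
(1): J already has 2, so the rest are out.
(4): 14 matches 12: 14 ∉ X.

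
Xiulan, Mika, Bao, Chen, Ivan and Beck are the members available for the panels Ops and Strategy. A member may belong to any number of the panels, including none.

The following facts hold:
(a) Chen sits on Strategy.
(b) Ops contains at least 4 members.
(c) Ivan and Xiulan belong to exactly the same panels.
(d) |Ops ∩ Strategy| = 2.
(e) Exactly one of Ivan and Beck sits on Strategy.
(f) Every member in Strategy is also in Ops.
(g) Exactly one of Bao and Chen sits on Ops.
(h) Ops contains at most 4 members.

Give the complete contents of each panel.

Ops = {Beck, Chen, Ivan, Xiulan}; Strategy = {Beck, Chen}

From (a): Chen ∈ Strategy.
(f) with Chen ∈ Strategy: Chen ∈ Ops.
(g) (exactly one): Bao ∉ Ops.
(f) contrapositive: Bao ∉ Strategy.
Suppose Xiulan ∉ Ops: no assignment then satisfies all the clues, so Xiulan ∈ Ops.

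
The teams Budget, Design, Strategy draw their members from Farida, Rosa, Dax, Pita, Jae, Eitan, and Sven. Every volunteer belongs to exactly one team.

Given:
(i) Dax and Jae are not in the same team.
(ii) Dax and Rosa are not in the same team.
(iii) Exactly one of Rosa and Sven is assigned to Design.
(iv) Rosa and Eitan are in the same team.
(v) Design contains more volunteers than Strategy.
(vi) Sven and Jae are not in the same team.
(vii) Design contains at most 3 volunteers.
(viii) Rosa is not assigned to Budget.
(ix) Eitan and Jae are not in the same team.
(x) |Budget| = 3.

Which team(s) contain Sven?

From (viii): Rosa ∉ Budget.
(iv): Eitan matches Rosa: Eitan ∉ Budget.
Suppose Sven ∉ Budget: no assignment then satisfies all the clues, so Sven ∈ Budget.

Sven: Budget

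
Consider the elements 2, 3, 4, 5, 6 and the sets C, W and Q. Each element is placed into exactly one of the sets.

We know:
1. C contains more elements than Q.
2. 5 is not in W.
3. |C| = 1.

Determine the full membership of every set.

From (2): 5 ∉ W.
Suppose 2 ∈ C: no assignment then satisfies all the clues, so 2 ∉ C.

C = {5}; W = {2, 3, 4, 6}; Q = {}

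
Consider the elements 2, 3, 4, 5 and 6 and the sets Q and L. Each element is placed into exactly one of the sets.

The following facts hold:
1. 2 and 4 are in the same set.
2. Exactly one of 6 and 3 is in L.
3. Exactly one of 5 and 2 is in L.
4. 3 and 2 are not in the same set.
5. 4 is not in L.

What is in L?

L = {3, 5}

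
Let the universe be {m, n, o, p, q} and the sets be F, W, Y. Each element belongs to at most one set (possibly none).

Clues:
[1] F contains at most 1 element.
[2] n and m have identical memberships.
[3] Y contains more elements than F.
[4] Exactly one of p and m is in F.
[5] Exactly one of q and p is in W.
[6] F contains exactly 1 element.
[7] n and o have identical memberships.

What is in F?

F = {p}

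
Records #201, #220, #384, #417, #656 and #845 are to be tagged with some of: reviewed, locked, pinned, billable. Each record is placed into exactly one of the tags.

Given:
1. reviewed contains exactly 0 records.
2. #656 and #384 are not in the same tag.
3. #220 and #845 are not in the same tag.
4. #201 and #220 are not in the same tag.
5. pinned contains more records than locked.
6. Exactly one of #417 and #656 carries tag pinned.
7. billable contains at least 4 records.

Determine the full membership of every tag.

reviewed = {}; locked = {}; pinned = {#220, #656}; billable = {#201, #384, #417, #845}

(1): reviewed already has 0, so the rest are out.
Suppose #201 ∈ locked: no assignment then satisfies all the clues, so #201 ∉ locked.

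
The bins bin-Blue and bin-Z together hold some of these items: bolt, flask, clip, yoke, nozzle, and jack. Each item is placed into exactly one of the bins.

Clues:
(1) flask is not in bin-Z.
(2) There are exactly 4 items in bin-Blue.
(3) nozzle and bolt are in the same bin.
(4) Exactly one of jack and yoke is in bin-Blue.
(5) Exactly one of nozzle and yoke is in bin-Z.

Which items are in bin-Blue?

bin-Blue = {bolt, flask, jack, nozzle}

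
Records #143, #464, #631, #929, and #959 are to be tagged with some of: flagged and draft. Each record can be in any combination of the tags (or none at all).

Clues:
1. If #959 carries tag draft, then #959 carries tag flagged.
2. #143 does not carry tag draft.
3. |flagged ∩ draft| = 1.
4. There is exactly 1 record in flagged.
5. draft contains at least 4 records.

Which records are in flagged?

flagged = {#959}

From (2): #143 ∉ draft.
(5): only 4 candidates remain for draft, so all are in.
(1): #959 ∈ flagged.
(4): flagged already has 1, so the rest are out.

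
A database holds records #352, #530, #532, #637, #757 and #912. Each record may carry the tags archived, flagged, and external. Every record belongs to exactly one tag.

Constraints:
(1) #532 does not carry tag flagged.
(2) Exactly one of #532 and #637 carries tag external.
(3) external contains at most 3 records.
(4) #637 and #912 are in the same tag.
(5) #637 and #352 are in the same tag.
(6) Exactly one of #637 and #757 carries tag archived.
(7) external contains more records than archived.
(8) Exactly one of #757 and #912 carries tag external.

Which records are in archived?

archived = {#532, #757}

From (1): #532 ∉ flagged.
Suppose #352 ∈ archived: no assignment then satisfies all the clues, so #352 ∉ archived.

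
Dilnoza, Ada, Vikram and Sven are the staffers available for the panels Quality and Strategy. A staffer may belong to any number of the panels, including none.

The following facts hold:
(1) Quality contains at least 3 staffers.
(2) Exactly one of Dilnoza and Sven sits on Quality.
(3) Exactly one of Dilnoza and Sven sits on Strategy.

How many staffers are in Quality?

3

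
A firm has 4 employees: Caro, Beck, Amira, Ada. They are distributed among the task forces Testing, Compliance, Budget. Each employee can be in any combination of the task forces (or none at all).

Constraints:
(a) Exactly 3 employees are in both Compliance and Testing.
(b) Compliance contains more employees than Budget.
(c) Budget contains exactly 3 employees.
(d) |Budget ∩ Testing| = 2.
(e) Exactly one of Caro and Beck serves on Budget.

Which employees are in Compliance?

Compliance = {Ada, Amira, Beck, Caro}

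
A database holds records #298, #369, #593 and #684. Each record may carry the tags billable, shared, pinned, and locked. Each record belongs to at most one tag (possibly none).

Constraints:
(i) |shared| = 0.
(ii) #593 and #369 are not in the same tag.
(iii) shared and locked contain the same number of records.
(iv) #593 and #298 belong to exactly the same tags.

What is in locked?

locked = {}

(i): shared already has 0, so the rest are out.
Suppose #298 ∈ locked: no assignment then satisfies all the clues, so #298 ∉ locked.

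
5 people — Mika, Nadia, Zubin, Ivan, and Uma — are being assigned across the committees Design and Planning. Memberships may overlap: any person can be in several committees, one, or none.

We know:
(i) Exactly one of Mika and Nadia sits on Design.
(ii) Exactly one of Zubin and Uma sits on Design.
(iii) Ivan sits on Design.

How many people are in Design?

3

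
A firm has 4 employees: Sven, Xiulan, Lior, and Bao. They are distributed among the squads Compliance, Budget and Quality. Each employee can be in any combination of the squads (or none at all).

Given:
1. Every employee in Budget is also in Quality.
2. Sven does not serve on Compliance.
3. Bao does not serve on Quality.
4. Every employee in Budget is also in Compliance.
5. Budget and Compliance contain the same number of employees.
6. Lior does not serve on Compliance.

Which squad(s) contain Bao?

From (2): Sven ∉ Compliance.
From (3): Bao ∉ Quality.
From (6): Lior ∉ Compliance.
(1) contrapositive: Bao ∉ Budget.
(4) contrapositive: Sven ∉ Budget.
(4) contrapositive: Lior ∉ Budget.
Suppose Bao ∈ Compliance: no assignment then satisfies all the clues, so Bao ∉ Compliance.

Bao: none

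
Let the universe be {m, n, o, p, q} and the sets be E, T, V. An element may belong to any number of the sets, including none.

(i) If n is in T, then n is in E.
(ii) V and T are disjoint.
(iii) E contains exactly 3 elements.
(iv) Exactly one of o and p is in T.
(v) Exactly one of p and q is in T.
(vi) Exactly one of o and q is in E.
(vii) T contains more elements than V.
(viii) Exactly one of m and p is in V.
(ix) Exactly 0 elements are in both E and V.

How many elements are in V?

1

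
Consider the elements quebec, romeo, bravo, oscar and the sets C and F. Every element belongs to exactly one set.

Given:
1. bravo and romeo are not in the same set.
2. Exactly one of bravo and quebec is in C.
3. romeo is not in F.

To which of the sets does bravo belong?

From (3): romeo ∉ F.
Only one set left: romeo ∈ C.
(1): bravo ∉ C.
(2) (exactly one): quebec ∈ C.
Only one set left: bravo ∈ F.

bravo: F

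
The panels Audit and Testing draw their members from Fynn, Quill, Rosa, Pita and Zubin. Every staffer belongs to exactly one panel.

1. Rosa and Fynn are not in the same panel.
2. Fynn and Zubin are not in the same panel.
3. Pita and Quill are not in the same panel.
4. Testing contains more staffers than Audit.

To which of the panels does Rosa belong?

Rosa: Testing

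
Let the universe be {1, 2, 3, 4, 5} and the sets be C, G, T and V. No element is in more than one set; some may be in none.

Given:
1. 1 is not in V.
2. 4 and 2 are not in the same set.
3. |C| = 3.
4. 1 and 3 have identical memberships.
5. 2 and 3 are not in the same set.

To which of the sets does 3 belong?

3: C

From (1): 1 ∉ V.
(4): 3 matches 1: 3 ∉ V.
Suppose 3 ∉ C: no assignment then satisfies all the clues, so 3 ∈ C.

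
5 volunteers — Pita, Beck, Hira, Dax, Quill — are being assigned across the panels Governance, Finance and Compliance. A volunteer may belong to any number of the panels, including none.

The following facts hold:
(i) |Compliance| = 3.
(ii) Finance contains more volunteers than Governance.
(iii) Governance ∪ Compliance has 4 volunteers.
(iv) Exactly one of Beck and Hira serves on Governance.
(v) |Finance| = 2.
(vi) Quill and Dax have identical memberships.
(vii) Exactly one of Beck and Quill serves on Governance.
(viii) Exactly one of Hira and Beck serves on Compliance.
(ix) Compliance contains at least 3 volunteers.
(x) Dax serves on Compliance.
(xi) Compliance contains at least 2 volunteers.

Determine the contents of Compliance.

Compliance = {Dax, Hira, Quill}

From (x): Dax ∈ Compliance.
(vi): Quill matches Dax: Quill ∈ Compliance.
Suppose Pita ∈ Compliance: no assignment then satisfies all the clues, so Pita ∉ Compliance.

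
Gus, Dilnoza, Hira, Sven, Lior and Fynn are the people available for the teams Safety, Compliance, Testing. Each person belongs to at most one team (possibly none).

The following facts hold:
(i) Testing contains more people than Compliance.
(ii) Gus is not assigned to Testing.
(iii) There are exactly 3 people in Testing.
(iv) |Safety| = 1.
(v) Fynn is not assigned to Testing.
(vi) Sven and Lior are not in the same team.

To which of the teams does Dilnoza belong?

Dilnoza: Testing

From (ii): Gus ∉ Testing.
From (v): Fynn ∉ Testing.
Suppose Dilnoza ∈ Safety: no assignment then satisfies all the clues, so Dilnoza ∉ Safety.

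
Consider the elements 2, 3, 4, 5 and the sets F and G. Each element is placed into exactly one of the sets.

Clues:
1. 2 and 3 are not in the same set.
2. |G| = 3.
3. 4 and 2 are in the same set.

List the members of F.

F = {3}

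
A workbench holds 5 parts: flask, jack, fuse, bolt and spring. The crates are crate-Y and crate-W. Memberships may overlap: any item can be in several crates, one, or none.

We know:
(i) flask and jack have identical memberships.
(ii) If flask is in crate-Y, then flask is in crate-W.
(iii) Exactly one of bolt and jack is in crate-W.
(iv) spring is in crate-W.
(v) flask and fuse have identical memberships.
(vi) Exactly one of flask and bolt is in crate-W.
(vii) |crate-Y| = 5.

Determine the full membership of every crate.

crate-Y = {bolt, flask, fuse, jack, spring}; crate-W = {flask, fuse, jack, spring}

From (iv): spring ∈ crate-W.
(vii): only 5 candidates remain for crate-Y, so all are in.
(ii): flask ∈ crate-W.
(v): fuse matches flask: fuse ∈ crate-W.
(vi) (exactly one): bolt ∉ crate-W.
(i): jack matches flask: jack ∈ crate-W.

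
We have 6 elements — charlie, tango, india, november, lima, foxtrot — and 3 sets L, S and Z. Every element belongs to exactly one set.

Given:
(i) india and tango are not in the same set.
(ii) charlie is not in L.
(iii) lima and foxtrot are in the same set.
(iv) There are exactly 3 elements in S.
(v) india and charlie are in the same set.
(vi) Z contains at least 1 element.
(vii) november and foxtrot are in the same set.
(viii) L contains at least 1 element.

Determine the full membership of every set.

L = {tango}; S = {foxtrot, lima, november}; Z = {charlie, india}

From (ii): charlie ∉ L.
(v): india matches charlie: india ∉ L.
Suppose charlie ∈ S: no assignment then satisfies all the clues, so charlie ∉ S.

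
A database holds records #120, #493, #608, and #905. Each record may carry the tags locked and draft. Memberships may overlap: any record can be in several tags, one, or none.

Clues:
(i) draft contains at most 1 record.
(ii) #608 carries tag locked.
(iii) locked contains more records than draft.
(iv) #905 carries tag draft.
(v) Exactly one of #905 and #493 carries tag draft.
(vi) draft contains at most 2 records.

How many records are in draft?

From (ii): #608 ∈ locked.
From (iv): #905 ∈ draft.
(i): draft already has 1, so the rest are out.

1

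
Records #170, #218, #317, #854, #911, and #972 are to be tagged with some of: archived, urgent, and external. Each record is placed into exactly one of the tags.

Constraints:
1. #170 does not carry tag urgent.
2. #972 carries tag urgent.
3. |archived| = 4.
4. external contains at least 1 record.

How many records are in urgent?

1

From (1): #170 ∉ urgent.
From (2): #972 ∈ urgent.
Suppose #218 ∈ urgent: no assignment then satisfies all the clues, so #218 ∉ urgent.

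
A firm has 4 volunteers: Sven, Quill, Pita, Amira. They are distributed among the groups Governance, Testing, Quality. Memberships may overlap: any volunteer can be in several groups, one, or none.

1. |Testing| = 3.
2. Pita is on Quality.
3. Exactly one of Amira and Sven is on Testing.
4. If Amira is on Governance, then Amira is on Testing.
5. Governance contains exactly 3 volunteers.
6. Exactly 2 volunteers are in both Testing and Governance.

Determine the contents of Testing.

Testing = {Amira, Pita, Quill}

From (2): Pita ∈ Quality.
Suppose Sven ∈ Testing: no assignment then satisfies all the clues, so Sven ∉ Testing.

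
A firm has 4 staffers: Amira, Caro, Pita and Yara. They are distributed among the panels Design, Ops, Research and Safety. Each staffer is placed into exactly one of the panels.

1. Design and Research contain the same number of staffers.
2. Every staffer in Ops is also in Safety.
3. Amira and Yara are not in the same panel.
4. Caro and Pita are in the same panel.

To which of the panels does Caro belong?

Caro: Safety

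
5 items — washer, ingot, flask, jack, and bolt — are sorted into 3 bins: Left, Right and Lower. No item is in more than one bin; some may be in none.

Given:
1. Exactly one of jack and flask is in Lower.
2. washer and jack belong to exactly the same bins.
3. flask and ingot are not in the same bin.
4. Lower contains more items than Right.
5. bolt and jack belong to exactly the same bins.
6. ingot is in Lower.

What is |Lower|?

4

From (6): ingot ∈ Lower.
(3): flask ∉ Lower.
(1) (exactly one): jack ∈ Lower.
(2): washer matches jack: washer ∉ Left.
(2): washer matches jack: washer ∉ Right.
(2): washer matches jack: washer ∈ Lower.
(5): bolt matches jack: bolt ∉ Left.
(5): bolt matches jack: bolt ∉ Right.
(5): bolt matches jack: bolt ∈ Lower.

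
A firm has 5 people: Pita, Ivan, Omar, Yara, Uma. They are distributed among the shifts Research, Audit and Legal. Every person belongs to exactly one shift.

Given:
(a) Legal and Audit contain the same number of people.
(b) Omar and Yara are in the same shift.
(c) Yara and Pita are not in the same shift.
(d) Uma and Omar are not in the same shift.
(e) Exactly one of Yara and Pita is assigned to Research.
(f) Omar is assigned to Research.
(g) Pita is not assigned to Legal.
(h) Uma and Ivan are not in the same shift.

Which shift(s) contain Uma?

From (f): Omar ∈ Research.
From (g): Pita ∉ Legal.
(b): Yara matches Omar: Yara ∈ Research.
(c): Pita ∉ Research.
(d): Uma ∉ Research.
Only one shift left: Pita ∈ Audit.
Suppose Uma ∈ Audit: no assignment then satisfies all the clues, so Uma ∉ Audit.

Uma: Legal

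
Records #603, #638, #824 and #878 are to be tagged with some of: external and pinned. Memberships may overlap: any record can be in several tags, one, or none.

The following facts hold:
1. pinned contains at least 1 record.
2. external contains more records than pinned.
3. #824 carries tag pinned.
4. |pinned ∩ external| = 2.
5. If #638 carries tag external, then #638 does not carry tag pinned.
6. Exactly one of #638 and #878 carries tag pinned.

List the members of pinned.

pinned = {#824, #878}

From (3): #824 ∈ pinned.
Suppose #603 ∈ pinned: no assignment then satisfies all the clues, so #603 ∉ pinned.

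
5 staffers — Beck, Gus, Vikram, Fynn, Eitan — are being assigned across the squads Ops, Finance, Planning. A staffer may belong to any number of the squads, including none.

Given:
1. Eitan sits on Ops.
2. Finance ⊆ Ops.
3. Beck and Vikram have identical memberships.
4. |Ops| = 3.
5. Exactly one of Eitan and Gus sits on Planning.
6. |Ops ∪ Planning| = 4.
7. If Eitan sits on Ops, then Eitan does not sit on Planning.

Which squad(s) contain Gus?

Gus: Planning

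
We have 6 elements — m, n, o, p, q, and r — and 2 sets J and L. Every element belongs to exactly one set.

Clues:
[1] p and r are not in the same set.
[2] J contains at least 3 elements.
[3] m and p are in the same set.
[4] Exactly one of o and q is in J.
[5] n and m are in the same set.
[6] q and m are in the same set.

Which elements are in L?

L = {o, r}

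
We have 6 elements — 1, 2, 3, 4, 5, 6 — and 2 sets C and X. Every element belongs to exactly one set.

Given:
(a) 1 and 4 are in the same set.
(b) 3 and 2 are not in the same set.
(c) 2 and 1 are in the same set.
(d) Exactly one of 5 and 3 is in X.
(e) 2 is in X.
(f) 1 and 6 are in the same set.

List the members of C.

C = {3}

From (e): 2 ∈ X.
(b): 3 ∉ X.
(c): 1 matches 2: 1 ∉ C.
(c): 1 matches 2: 1 ∈ X.
(d) (exactly one): 5 ∈ X.
(f): 6 matches 1: 6 ∉ C.
(f): 6 matches 1: 6 ∈ X.
Only one set left: 3 ∈ C.
(a): 4 matches 1: 4 ∉ C.
(a): 4 matches 1: 4 ∈ X.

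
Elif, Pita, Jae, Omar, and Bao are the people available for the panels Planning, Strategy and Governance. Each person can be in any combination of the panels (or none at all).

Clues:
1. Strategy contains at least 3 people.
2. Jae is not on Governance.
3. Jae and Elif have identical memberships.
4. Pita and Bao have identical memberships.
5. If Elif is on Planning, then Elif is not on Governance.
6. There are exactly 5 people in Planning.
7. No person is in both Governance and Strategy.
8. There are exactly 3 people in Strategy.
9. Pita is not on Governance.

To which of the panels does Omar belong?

Omar: Planning, Strategy

From (2): Jae ∉ Governance.
From (9): Pita ∉ Governance.
(3): Elif matches Jae: Elif ∉ Governance.
(4): Bao matches Pita: Bao ∉ Governance.
(6): only 5 candidates remain for Planning, so all are in.
Suppose Omar ∉ Strategy: no assignment then satisfies all the clues, so Omar ∈ Strategy.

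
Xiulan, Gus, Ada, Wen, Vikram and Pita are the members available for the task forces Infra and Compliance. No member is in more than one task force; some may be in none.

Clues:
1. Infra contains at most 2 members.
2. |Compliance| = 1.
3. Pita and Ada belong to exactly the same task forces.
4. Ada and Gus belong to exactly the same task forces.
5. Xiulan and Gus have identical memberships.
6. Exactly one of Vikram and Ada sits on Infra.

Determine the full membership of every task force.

Infra = {Vikram}; Compliance = {Wen}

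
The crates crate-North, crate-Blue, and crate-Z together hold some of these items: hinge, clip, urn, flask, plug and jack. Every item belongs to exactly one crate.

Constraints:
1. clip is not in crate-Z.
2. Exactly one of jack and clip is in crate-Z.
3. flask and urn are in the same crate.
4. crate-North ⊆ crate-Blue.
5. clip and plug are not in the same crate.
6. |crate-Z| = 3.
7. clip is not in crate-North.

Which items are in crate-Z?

crate-Z = {hinge, jack, plug}

From (1): clip ∉ crate-Z.
From (7): clip ∉ crate-North.
(2) (exactly one): jack ∈ crate-Z.
Only one crate left: clip ∈ crate-Blue.
(5): plug ∉ crate-Blue.
(4) contrapositive: plug ∉ crate-North.
Only one crate left: plug ∈ crate-Z.
Suppose hinge ∉ crate-Z: no assignment then satisfies all the clues, so hinge ∈ crate-Z.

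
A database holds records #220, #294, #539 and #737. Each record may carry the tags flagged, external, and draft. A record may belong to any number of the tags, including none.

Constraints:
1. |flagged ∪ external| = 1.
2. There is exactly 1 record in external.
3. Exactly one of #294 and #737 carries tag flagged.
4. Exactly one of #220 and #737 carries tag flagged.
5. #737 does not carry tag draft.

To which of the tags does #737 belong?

#737: external, flagged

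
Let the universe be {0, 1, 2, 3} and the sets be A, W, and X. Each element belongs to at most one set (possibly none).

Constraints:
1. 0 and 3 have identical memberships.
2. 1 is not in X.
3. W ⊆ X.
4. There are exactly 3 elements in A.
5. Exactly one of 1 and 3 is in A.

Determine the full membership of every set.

A = {0, 2, 3}; W = {}; X = {}

From (2): 1 ∉ X.
(3) contrapositive: 1 ∉ W.
Suppose 0 ∉ A: no assignment then satisfies all the clues, so 0 ∈ A.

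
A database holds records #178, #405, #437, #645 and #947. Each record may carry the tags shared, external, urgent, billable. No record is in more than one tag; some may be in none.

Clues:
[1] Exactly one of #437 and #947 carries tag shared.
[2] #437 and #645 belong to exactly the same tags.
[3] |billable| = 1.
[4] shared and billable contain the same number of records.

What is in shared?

shared = {#947}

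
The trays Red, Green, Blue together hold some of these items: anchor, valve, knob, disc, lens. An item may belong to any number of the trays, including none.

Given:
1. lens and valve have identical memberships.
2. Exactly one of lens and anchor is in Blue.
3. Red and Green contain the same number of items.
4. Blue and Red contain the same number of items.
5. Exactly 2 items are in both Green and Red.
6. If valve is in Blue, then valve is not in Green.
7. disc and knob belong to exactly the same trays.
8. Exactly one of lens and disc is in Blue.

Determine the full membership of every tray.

Red = {disc, knob}; Green = {disc, knob}; Blue = {lens, valve}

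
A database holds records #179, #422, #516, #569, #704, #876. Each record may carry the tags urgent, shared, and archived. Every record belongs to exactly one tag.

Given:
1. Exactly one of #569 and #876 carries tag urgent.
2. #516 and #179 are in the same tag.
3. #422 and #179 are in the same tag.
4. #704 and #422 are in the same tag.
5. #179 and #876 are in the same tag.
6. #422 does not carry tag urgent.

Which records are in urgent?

urgent = {#569}

From (6): #422 ∉ urgent.
(3): #179 matches #422: #179 ∉ urgent.
(4): #704 matches #422: #704 ∉ urgent.
(5): #876 matches #179: #876 ∉ urgent.
(1) (exactly one): #569 ∈ urgent.
(2): #516 matches #179: #516 ∉ urgent.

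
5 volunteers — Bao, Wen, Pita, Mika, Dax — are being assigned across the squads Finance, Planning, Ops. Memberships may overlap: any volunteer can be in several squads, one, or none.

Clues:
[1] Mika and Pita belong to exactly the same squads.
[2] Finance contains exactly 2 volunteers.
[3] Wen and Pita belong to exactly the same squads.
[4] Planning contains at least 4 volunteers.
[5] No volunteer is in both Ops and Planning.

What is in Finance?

Finance = {Bao, Dax}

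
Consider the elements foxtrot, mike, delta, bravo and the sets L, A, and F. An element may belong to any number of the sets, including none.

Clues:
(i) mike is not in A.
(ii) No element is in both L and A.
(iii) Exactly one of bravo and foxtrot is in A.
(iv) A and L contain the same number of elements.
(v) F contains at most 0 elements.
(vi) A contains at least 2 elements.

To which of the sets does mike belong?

From (i): mike ∉ A.
(v): F already has 0, so the rest are out.
Suppose mike ∉ L: no assignment then satisfies all the clues, so mike ∈ L.

mike: L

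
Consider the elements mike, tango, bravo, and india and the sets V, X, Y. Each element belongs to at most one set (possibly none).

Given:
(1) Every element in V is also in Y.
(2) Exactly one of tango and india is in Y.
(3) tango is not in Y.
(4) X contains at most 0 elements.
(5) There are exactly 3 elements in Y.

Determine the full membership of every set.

V = {}; X = {}; Y = {bravo, india, mike}

From (3): tango ∉ Y.
(1) contrapositive: tango ∉ V.
(2) (exactly one): india ∈ Y.
(4): X already has 0, so the rest are out.
(5): only 3 candidates remain for Y, so all are in.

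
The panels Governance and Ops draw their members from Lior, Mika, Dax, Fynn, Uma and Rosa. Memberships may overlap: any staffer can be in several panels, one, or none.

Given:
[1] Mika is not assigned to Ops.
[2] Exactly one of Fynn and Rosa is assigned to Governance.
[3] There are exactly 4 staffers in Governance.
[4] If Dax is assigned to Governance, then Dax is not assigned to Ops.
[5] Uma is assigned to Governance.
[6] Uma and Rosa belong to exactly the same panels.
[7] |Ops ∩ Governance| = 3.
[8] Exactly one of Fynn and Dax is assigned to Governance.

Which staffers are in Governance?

Governance = {Dax, Lior, Rosa, Uma}

From (1): Mika ∉ Ops.
From (5): Uma ∈ Governance.
(6): Rosa matches Uma: Rosa ∈ Governance.
(2) (exactly one): Fynn ∉ Governance.
(8) (exactly one): Dax ∈ Governance.
(4): Dax ∉ Ops.
Suppose Lior ∉ Governance: no assignment then satisfies all the clues, so Lior ∈ Governance.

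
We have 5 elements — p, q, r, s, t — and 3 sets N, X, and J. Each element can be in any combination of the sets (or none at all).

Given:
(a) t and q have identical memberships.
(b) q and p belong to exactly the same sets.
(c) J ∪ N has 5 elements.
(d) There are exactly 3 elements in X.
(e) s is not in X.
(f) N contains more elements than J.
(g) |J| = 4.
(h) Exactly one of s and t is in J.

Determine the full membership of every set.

N = {p, q, r, s, t}; X = {p, q, t}; J = {p, q, r, t}

From (e): s ∉ X.
Suppose p ∉ N: no assignment then satisfies all the clues, so p ∈ N.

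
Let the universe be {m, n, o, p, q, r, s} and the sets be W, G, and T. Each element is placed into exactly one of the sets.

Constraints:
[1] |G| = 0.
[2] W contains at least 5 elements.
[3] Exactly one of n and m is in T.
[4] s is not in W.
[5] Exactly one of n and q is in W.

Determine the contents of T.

From (4): s ∉ W.
(1): G already has 0, so the rest are out.
Only one set left: s ∈ T.
Suppose m ∈ T: no assignment then satisfies all the clues, so m ∉ T.

T = {n, s}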